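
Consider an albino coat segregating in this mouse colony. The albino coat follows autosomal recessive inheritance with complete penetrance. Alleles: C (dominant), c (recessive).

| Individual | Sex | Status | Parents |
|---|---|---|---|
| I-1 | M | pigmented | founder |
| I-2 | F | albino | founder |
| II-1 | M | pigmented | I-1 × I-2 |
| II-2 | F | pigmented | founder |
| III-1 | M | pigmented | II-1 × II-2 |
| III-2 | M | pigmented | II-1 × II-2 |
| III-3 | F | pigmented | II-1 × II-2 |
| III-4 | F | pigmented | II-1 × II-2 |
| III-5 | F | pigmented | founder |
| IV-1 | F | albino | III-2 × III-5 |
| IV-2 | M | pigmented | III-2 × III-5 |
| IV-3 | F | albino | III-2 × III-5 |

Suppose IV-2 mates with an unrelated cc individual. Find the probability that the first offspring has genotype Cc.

III-2 is pigmented so carries C and passed c to IV-1 (cc), so III-2 is Cc.
III-5 is pigmented so carries C and passed c to IV-1 (cc), so III-5 is Cc.
IV-2 is a pigmented offspring of III-2 (Cc) × III-5 (Cc), whose cross gives 1/4 CC : 1/2 Cc : 1/4 cc; conditioning on being pigmented, IV-2 is CC with probability 1/3, Cc with probability 2/3.
Summing over parental genotype combinations, P(offspring has genotype Cc) = 1/3·1 + 2/3·1/2 = 2/3.

2/3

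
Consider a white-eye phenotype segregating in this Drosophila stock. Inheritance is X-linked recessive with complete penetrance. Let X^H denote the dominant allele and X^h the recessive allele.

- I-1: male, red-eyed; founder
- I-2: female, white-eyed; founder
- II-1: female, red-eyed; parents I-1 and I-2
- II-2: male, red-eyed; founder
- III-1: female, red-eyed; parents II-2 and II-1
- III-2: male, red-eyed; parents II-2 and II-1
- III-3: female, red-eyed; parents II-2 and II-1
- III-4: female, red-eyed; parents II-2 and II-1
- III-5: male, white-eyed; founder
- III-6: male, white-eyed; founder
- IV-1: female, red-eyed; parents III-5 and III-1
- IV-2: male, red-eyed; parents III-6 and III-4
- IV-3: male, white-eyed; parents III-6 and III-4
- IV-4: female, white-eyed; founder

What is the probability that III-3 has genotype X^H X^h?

II-2 is red-eyed, so II-2 is X^H Y.
II-1 is red-eyed so carries H and received h from I-2 (X^h X^h), so II-1 is X^H X^h.
Their cross gives offspring ratios 1/2 X^H X^H : 1/2 X^H X^h. Conditioning on III-3 being red-eyed, P(X^H X^h) = 1/2 / 1 = 1/2.

1/2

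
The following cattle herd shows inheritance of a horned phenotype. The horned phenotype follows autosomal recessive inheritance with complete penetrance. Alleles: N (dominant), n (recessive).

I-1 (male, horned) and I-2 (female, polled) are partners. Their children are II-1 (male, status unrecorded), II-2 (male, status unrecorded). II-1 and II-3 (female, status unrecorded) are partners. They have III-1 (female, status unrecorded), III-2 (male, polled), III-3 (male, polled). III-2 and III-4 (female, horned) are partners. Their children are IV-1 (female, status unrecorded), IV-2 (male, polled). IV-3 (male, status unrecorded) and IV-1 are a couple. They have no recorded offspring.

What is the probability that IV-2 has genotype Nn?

1

IV-2 is polled so carries N and received n from III-4 (nn), so IV-2 is Nn, giving P(Nn) = 1.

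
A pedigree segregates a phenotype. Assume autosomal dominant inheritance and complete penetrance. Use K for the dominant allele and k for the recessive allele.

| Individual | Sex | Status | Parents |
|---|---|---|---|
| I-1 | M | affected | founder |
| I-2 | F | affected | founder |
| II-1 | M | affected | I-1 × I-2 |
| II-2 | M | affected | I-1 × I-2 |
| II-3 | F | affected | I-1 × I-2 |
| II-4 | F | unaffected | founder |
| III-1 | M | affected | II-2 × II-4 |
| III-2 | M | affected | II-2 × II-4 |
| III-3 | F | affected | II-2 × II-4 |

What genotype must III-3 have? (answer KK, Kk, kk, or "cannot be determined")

From phenotype alone, III-3 is KK or Kk.
III-3 is affected so carries K and received k from II-4 (kk), so III-3 is Kk.

Kk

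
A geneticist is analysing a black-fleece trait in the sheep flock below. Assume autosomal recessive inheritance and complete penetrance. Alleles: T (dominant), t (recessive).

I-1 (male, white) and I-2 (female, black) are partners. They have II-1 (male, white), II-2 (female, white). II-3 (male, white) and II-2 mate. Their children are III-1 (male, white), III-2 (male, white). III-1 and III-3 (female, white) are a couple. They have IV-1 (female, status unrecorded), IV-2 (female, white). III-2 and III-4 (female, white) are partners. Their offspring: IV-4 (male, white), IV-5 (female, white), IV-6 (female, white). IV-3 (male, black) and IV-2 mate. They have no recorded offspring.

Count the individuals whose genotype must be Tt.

2

Obligate heterozygotes: II-1 is white so carries T and received t from I-2 (tt), so II-1 is Tt; II-2 is white so carries T and received t from I-2 (tt), so II-2 is Tt.
Every other individual is either homozygous by phenotype or has at least one consistent homozygous assignment, so the count is 2.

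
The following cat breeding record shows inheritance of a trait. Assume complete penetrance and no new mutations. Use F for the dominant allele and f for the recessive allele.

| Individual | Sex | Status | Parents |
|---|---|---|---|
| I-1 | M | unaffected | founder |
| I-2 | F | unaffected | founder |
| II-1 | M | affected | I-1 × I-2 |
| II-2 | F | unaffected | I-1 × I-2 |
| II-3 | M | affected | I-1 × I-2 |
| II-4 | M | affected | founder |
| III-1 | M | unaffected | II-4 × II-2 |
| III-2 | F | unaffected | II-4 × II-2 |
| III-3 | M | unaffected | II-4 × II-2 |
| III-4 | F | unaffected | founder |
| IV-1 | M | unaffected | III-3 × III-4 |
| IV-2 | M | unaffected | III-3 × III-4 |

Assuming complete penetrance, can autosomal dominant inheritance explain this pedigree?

Under autosomal dominant, II-1 (affected, male) cannot arise from I-1 (unaffected) × I-2 (unaffected).

No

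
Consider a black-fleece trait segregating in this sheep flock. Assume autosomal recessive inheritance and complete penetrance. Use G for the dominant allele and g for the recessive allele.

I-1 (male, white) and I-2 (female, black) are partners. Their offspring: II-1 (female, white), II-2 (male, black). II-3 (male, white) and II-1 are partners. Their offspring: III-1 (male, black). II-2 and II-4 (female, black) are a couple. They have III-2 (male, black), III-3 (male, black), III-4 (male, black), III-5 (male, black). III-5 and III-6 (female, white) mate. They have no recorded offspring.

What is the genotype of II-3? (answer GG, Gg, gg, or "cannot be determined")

Gg

From phenotype alone, II-3 is GG or Gg.
II-3 is white so carries G and passed g to III-1 (gg), so II-3 is Gg.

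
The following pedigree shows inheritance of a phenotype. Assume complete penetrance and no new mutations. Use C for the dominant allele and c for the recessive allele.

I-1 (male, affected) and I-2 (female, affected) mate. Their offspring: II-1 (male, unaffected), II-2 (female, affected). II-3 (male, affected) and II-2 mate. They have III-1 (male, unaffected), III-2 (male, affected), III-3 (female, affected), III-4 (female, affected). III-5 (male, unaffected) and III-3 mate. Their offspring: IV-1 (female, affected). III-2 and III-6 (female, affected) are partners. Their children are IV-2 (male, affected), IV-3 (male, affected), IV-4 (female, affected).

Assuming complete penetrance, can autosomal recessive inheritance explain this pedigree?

No

Under autosomal recessive, II-1 (unaffected, male) cannot arise from I-1 (affected) × I-2 (affected).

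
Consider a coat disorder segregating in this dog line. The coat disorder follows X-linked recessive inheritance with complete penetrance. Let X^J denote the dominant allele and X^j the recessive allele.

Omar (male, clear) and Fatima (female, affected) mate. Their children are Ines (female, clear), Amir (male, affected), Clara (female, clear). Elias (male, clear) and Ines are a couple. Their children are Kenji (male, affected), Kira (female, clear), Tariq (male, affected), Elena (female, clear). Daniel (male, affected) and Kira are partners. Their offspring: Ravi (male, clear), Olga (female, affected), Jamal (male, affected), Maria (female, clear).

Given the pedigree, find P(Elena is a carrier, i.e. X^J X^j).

Elias is clear, so Elias is X^J Y.
Ines is clear so carries J and received j from Fatima (X^j X^j), so Ines is X^J X^j.
Their cross gives offspring ratios 1/2 X^J X^J : 1/2 X^J X^j. Conditioning on Elena being clear, P(X^J X^j) = 1/2 / 1 = 1/2.

1/2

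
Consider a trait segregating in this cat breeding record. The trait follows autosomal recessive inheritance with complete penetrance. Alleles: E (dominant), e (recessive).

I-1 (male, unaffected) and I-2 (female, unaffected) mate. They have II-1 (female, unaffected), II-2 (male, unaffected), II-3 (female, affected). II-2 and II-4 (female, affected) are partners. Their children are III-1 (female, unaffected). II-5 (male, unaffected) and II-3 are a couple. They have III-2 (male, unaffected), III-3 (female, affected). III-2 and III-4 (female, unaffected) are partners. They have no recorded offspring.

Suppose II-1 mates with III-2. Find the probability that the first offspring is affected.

1/6

I-1 is unaffected so carries E and passed e to II-3 (ee), so I-1 is Ee.
I-2 is unaffected so carries E and passed e to II-3 (ee), so I-2 is Ee.
II-1 is an unaffected offspring of I-1 (Ee) × I-2 (Ee), whose cross gives 1/4 EE : 1/2 Ee : 1/4 ee; conditioning on being unaffected, II-1 is EE with probability 1/3, Ee with probability 2/3.
III-2 is unaffected so carries E and received e from II-3 (ee), so III-2 is Ee.
Summing over parental genotype combinations, P(offspring is affected) = 2/3·1/4 = 1/6.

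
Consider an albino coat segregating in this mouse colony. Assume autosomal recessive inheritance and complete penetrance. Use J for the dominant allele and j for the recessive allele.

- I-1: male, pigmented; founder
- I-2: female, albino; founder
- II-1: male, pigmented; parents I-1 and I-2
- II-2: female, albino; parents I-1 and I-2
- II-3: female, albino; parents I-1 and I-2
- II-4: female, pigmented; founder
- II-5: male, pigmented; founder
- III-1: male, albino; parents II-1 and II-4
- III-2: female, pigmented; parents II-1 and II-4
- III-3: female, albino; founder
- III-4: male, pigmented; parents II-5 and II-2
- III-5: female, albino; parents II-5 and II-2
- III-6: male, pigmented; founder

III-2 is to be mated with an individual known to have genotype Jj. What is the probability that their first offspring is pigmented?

5/6

II-1 is pigmented so carries J and received j from I-2 (jj), so II-1 is Jj.
II-4 is pigmented so carries J and passed j to III-1 (jj), so II-4 is Jj.
III-2 is a pigmented offspring of II-1 (Jj) × II-4 (Jj), whose cross gives 1/4 JJ : 1/2 Jj : 1/4 jj; conditioning on being pigmented, III-2 is JJ with probability 1/3, Jj with probability 2/3.
Summing over parental genotype combinations, P(offspring is pigmented) = 1/3·1 + 2/3·3/4 = 5/6.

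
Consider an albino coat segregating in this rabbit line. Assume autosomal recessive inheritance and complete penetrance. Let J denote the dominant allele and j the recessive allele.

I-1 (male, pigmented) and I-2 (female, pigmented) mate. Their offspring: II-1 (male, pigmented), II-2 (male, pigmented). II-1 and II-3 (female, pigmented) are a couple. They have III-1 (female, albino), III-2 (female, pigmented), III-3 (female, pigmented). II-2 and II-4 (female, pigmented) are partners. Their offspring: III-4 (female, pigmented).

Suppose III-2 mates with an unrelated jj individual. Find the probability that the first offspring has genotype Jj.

II-1 is pigmented so carries J and passed j to III-1 (jj), so II-1 is Jj.
II-3 is pigmented so carries J and passed j to III-1 (jj), so II-3 is Jj.
III-2 is a pigmented offspring of II-1 (Jj) × II-3 (Jj), whose cross gives 1/4 JJ : 1/2 Jj : 1/4 jj; conditioning on being pigmented, III-2 is JJ with probability 1/3, Jj with probability 2/3.
Summing over parental genotype combinations, P(offspring has genotype Jj) = 1/3·1 + 2/3·1/2 = 2/3.

2/3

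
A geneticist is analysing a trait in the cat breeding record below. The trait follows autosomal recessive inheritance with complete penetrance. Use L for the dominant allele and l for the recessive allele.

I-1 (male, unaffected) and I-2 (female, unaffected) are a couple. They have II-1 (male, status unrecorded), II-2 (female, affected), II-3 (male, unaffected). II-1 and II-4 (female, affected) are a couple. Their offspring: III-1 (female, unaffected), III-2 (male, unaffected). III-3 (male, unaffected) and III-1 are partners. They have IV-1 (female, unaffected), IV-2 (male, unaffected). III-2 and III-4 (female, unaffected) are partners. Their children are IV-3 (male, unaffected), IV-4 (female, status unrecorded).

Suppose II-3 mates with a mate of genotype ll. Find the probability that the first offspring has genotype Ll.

2/3

I-1 is unaffected so carries L and passed l to II-2 (ll), so I-1 is Ll.
I-2 is unaffected so carries L and passed l to II-2 (ll), so I-2 is Ll.
II-3 is an unaffected offspring of I-1 (Ll) × I-2 (Ll), whose cross gives 1/4 LL : 1/2 Ll : 1/4 ll; conditioning on being unaffected, II-3 is LL with probability 1/3, Ll with probability 2/3.
Summing over parental genotype combinations, P(offspring has genotype Ll) = 1/3·1 + 2/3·1/2 = 2/3.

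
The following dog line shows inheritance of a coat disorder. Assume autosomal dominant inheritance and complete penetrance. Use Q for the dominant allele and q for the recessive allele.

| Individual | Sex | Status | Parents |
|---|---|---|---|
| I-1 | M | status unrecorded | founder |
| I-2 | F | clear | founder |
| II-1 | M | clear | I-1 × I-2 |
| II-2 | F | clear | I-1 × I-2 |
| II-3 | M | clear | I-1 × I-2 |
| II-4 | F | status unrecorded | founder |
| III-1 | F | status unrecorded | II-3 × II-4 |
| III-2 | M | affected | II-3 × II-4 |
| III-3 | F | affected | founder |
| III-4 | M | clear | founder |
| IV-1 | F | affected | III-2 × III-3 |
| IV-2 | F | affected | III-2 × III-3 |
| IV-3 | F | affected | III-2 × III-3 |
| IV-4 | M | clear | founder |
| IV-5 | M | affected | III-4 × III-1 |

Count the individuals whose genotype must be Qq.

3

Obligate heterozygotes: III-1 passed Q to IV-5 (Qq, whose q came from III-4) and received q from II-3 (qq), so III-1 is Qq; III-2 is affected so carries Q and received q from II-3 (qq), so III-2 is Qq; IV-5 is affected so carries Q and received q from III-4 (qq), so IV-5 is Qq.
Every other individual is either homozygous by phenotype or has at least one consistent homozygous assignment, so the count is 3.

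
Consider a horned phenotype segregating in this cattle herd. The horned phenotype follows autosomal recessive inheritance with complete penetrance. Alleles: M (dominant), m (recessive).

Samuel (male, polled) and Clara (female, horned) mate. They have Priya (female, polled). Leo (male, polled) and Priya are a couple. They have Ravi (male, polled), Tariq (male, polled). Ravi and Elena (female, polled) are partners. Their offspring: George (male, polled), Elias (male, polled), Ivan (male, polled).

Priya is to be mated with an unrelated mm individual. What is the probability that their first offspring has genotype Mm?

Priya is polled so carries M and received m from Clara (mm), so Priya is Mm.
The cross gives 1/2 Mm : 1/2 mm, so P(offspring has genotype Mm) = 1/2.

1/2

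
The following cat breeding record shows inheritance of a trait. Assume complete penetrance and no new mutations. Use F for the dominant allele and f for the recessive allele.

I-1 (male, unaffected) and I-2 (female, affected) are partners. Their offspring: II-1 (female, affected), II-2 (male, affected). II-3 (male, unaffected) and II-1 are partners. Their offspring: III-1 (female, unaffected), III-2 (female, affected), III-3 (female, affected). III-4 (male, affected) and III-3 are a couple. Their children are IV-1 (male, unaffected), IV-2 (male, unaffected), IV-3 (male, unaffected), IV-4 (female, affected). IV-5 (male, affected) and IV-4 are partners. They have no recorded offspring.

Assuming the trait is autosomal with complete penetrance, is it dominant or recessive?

III-4 and III-3 are both affected yet have an unaffected child IV-1. Under a recessive model two affected parents are homozygous and every child would be affected, so the trait cannot be recessive.

dominant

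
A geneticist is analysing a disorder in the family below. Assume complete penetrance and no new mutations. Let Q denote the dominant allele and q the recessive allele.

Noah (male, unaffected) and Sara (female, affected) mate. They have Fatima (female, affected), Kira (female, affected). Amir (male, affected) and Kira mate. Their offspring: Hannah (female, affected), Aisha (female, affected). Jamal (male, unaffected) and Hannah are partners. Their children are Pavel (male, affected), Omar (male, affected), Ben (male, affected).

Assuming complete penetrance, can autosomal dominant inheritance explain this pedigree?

Yes

A consistent assignment under autosomal dominant exists: Noah qq, Sara QQ, Fatima Qq, Kira Qq, Amir QQ, Hannah QQ, Aisha QQ, Jamal qq, Pavel Qq, Omar Qq, Ben Qq.
In this assignment every recorded phenotype matches its genotype and every non-founder's genotype is obtainable from its parents' genotypes, so the pedigree is consistent.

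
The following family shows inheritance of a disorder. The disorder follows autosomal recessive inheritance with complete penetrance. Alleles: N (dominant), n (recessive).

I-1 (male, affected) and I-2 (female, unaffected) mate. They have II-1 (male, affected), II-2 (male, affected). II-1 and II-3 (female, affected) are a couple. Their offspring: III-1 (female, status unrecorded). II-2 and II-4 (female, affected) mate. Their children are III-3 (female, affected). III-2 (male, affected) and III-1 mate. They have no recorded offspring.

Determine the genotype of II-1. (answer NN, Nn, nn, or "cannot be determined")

nn

II-1 is affected, so II-1 is nn.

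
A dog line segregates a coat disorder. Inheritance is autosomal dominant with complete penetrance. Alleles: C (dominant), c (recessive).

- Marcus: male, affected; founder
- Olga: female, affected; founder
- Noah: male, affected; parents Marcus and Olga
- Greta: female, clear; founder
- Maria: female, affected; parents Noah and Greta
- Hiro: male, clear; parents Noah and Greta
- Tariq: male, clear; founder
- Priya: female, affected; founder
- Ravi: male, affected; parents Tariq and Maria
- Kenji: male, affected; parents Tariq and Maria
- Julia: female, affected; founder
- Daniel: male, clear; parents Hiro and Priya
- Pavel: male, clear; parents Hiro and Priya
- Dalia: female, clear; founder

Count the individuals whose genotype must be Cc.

5

Obligate heterozygotes: Noah is affected so carries C and passed c to Hiro (cc), so Noah is Cc; Maria is affected so carries C and received c from Greta (cc), so Maria is Cc; Priya is affected so carries C and passed c to Daniel (cc), so Priya is Cc; Ravi is affected so carries C and received c from Tariq (cc), so Ravi is Cc; Kenji is affected so carries C and received c from Tariq (cc), so Kenji is Cc.
Every other individual is either homozygous by phenotype or has at least one consistent homozygous assignment, so the count is 5.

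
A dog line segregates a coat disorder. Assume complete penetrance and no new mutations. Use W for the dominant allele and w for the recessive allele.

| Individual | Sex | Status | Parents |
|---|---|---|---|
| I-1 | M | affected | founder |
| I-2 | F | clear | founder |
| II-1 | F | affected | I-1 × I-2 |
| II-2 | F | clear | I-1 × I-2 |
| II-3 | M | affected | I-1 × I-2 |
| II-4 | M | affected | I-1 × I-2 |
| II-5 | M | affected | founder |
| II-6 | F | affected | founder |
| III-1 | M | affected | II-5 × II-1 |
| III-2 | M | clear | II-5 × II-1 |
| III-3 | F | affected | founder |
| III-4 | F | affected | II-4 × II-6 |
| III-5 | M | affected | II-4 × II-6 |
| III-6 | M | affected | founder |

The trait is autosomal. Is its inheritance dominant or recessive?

II-5 and II-1 are both affected yet have a clear child III-2. Under a recessive model two affected parents are homozygous and every child would be affected, so the trait cannot be recessive.

dominant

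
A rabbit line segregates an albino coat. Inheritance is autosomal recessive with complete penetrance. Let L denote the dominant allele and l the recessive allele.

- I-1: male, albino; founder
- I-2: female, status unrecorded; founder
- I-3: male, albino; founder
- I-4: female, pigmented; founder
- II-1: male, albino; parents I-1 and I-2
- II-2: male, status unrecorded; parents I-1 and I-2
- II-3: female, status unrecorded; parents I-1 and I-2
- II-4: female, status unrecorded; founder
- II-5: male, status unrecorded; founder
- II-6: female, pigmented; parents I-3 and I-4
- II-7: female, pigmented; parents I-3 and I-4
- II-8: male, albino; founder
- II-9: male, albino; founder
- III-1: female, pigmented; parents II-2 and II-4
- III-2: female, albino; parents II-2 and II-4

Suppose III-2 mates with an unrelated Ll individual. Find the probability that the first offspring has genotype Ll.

III-2 is albino, so III-2 is ll.
The cross gives 1/2 Ll : 1/2 ll, so P(offspring has genotype Ll) = 1/2.

1/2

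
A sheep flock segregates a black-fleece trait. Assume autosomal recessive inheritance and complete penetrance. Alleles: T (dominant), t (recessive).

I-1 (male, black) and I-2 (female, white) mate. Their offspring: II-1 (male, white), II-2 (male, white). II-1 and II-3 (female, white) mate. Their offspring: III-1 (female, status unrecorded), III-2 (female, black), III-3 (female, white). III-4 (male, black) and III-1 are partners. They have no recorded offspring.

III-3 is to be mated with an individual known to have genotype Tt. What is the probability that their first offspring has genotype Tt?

II-1 is white so carries T and received t from I-1 (tt), so II-1 is Tt.
II-3 is white so carries T and passed t to III-2 (tt), so II-3 is Tt.
III-3 is a white offspring of II-1 (Tt) × II-3 (Tt), whose cross gives 1/4 TT : 1/2 Tt : 1/4 tt; conditioning on being white, III-3 is TT with probability 1/3, Tt with probability 2/3.
Summing over parental genotype combinations, P(offspring has genotype Tt) = 1/3·1/2 + 2/3·1/2 = 1/2.

1/2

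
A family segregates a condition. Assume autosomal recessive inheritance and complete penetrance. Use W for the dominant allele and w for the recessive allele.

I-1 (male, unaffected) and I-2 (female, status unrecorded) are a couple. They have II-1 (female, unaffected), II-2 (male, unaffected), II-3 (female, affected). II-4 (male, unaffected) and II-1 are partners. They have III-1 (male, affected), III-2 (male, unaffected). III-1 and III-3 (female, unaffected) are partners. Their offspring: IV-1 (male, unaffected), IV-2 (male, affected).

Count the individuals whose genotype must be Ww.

5

Obligate heterozygotes: I-1 is unaffected so carries W and passed w to II-3 (ww), so I-1 is Ww; II-1 is unaffected so carries W and passed w to III-1 (ww), so II-1 is Ww; II-4 is unaffected so carries W and passed w to III-1 (ww), so II-4 is Ww; III-3 is unaffected so carries W and passed w to IV-2 (ww), so III-3 is Ww; IV-1 is unaffected so carries W and received w from III-1 (ww), so IV-1 is Ww.
Every other individual is either homozygous by phenotype or has at least one consistent homozygous assignment, so the count is 5.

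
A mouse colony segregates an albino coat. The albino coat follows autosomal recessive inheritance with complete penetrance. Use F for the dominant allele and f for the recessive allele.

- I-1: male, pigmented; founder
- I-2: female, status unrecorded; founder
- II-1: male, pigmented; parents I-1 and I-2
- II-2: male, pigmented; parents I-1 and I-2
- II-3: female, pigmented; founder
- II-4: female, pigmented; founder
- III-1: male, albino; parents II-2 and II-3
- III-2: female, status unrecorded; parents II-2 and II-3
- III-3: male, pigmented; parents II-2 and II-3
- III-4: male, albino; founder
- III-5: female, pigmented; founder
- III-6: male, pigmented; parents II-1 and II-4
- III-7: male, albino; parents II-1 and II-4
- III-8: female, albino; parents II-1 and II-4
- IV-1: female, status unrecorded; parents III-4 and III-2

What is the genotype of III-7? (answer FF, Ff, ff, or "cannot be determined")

ff

III-7 is albino, so III-7 is ff.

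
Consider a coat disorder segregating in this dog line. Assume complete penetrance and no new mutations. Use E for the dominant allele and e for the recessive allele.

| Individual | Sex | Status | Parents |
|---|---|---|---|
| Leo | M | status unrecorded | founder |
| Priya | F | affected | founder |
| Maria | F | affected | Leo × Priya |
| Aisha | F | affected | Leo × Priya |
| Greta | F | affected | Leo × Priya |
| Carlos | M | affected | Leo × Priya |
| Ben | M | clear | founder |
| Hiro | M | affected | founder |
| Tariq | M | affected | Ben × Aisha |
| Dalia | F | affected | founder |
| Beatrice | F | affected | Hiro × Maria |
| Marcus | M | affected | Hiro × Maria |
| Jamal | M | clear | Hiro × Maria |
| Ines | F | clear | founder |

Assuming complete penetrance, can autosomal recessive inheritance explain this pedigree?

No

Under autosomal recessive, Jamal (clear, male) cannot arise from Hiro (affected) × Maria (affected).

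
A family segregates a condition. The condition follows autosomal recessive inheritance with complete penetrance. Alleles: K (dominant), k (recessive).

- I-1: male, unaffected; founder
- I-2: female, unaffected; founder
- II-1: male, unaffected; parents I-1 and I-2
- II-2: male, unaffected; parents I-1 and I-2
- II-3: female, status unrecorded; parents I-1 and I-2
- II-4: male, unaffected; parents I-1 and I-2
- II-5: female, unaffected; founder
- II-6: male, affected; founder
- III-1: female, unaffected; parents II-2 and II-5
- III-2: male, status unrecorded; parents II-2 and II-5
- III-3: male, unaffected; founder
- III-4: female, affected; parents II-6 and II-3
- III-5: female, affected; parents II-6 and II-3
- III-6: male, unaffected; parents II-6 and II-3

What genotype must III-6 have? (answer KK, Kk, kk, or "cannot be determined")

From phenotype alone, III-6 is KK or Kk.
III-6 is unaffected so carries K and received k from II-6 (kk), so III-6 is Kk.

Kk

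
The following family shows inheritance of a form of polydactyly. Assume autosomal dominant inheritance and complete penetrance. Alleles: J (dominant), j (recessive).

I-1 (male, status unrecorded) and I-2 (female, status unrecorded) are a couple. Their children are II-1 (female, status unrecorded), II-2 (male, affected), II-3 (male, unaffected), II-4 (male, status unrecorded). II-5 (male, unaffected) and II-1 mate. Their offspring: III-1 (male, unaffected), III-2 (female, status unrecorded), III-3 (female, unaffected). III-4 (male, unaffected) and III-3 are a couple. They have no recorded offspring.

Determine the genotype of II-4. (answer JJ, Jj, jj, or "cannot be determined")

II-4's phenotype is unrecorded, and no parent or child forces a single allele at both positions; consistent genotype assignments exist with II-4 as JJ or Jj or jj.

cannot be determined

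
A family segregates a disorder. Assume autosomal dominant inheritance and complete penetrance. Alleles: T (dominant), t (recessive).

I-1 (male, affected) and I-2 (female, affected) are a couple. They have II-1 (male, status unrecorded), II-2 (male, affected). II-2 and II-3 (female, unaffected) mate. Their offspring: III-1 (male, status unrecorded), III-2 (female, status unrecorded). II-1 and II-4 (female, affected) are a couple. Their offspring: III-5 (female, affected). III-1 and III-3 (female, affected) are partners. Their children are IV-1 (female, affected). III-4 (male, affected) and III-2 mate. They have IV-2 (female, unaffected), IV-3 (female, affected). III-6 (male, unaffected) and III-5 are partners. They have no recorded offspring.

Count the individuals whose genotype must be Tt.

1

Obligate heterozygotes: III-4 is affected so carries T and passed t to IV-2 (tt), so III-4 is Tt.
Every other individual is either homozygous by phenotype or has at least one consistent homozygous assignment, so the count is 1.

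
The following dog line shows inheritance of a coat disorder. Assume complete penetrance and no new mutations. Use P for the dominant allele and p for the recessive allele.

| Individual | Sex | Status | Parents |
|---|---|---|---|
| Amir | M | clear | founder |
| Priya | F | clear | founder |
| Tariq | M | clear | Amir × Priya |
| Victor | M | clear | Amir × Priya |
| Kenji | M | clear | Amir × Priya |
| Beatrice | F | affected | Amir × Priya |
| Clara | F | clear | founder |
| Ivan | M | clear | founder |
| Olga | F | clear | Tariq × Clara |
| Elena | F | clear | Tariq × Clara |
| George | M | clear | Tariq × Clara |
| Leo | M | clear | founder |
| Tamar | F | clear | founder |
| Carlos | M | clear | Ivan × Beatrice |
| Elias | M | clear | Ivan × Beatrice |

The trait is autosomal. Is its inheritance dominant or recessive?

Amir and Priya are both clear yet have an affected child Beatrice. Under dominance, an affected child requires at least one affected parent, so the trait cannot be dominant.

recessive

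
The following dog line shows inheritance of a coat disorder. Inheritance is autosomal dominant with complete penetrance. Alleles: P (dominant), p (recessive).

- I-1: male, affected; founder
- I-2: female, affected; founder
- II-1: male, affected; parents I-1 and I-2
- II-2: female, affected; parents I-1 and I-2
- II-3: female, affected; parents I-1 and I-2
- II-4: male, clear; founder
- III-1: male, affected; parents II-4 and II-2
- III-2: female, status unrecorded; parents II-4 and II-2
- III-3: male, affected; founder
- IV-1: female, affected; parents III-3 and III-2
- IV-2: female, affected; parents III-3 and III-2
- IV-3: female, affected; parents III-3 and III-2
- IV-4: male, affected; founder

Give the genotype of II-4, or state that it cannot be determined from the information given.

pp

II-4 is clear, so II-4 is pp.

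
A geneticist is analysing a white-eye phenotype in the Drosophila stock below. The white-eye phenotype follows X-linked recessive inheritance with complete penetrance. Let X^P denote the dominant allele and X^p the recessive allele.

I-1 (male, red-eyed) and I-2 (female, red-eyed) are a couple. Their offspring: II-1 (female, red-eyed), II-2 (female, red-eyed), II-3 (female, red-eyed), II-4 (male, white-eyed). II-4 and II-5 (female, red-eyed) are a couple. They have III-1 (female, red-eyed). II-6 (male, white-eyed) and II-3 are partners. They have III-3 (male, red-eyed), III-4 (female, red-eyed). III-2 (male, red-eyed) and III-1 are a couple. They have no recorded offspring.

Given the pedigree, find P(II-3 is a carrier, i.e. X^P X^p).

1/5

I-1 is red-eyed, so I-1 is X^P Y.
I-2 is red-eyed so carries P and passed p to II-4 (X^p Y), so I-2 is X^P X^p.
Their cross gives offspring ratios 1/2 X^P X^P : 1/2 X^P X^p. Conditioning on II-3 being red-eyed, P(X^P X^p) = 1/2 / 1 = 1/2 before taking II-3's own offspring into account.
II-6 is white-eyed, so II-6 is X^p Y.
Now use II-3's offspring. Probability of each recorded status — red-eyed son III-3: 1/2 if II-3 is X^P X^p, 1 if X^P X^P; red-eyed daughter III-4: 1/2 if II-3 is X^P X^p, 1 if X^P X^P.
Bayes: P(X^P X^p) = 1/2·1/4 / (1/2·1/4 + 1/2·1) = 1/5.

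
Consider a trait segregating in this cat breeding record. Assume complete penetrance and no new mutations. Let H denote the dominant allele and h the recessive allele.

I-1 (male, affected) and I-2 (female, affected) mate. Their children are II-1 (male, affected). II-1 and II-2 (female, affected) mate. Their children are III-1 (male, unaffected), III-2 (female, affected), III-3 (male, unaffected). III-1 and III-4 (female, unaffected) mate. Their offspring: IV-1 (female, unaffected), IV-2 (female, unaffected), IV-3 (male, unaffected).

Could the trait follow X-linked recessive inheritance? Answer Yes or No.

Under X-linked recessive, III-1 (unaffected, male) cannot arise from II-1 (affected) × II-2 (affected).

No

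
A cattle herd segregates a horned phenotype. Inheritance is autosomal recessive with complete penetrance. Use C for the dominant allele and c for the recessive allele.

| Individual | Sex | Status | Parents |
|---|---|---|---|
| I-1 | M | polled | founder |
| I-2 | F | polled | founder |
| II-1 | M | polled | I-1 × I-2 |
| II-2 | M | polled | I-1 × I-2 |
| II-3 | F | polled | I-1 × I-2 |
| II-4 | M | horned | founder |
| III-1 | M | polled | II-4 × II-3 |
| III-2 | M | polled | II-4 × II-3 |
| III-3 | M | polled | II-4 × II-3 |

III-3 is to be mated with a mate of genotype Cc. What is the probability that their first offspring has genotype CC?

III-3 is polled so carries C and received c from II-4 (cc), so III-3 is Cc.
The cross gives 1/4 CC : 1/2 Cc : 1/4 cc, so P(offspring has genotype CC) = 1/4.

1/4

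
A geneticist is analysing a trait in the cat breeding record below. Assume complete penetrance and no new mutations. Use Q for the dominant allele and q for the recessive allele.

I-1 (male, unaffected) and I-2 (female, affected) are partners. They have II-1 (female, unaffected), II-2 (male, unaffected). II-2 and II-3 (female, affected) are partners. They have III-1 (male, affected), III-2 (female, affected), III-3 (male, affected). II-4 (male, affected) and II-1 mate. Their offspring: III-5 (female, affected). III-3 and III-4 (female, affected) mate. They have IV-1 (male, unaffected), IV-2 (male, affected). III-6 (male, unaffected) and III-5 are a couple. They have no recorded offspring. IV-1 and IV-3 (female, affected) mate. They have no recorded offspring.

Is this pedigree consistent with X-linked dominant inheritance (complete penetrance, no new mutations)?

Yes

A consistent assignment under X-linked dominant exists: I-1 X^q Y, I-2 X^Q X^q, II-1 X^q X^q, II-2 X^q Y, II-3 X^Q X^Q, II-4 X^Q Y, III-1 X^Q Y, III-2 X^Q X^q, III-3 X^Q Y, III-4 X^Q X^q, III-5 X^Q X^q, III-6 X^q Y, IV-1 X^q Y, IV-2 X^Q Y, IV-3 X^Q X^Q.
In this assignment every recorded phenotype matches its genotype and every non-founder's genotype is obtainable from its parents' genotypes, so the pedigree is consistent.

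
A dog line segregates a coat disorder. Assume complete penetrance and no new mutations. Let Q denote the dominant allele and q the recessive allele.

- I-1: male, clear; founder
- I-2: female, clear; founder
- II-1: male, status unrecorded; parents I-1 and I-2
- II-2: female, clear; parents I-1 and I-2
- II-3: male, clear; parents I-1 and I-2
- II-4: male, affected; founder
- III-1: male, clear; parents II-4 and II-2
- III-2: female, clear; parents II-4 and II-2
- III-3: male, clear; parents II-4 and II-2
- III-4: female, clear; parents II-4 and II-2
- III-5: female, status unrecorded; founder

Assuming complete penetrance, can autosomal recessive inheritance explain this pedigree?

A consistent assignment under autosomal recessive exists: I-1 QQ, I-2 QQ, II-1 QQ, II-2 QQ, II-3 QQ, II-4 qq, III-1 Qq, III-2 Qq, III-3 Qq, III-4 Qq, III-5 QQ.
In this assignment every recorded phenotype matches its genotype and every non-founder's genotype is obtainable from its parents' genotypes, so the pedigree is consistent.

Yes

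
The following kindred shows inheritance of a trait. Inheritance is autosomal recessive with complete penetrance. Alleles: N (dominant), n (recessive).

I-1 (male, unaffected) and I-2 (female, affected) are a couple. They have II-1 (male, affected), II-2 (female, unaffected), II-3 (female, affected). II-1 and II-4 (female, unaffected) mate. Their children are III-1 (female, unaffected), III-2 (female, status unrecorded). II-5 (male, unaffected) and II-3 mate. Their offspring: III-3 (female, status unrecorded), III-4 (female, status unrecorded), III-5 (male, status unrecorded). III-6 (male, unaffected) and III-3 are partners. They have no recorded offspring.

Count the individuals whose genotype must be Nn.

3

Obligate heterozygotes: I-1 is unaffected so carries N and passed n to II-1 (nn), so I-1 is Nn; II-2 is unaffected so carries N and received n from I-2 (nn), so II-2 is Nn; III-1 is unaffected so carries N and received n from II-1 (nn), so III-1 is Nn.
Every other individual is either homozygous by phenotype or has at least one consistent homozygous assignment, so the count is 3.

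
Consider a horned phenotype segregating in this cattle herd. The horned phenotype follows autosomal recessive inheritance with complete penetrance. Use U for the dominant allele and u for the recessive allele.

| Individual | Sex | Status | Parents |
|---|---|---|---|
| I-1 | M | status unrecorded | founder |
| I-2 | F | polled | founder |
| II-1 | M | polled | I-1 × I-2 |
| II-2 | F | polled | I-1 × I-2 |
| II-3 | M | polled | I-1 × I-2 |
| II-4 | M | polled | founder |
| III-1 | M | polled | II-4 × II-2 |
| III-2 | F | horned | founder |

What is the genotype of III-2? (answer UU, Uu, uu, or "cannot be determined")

uu

III-2 is horned, so III-2 is uu.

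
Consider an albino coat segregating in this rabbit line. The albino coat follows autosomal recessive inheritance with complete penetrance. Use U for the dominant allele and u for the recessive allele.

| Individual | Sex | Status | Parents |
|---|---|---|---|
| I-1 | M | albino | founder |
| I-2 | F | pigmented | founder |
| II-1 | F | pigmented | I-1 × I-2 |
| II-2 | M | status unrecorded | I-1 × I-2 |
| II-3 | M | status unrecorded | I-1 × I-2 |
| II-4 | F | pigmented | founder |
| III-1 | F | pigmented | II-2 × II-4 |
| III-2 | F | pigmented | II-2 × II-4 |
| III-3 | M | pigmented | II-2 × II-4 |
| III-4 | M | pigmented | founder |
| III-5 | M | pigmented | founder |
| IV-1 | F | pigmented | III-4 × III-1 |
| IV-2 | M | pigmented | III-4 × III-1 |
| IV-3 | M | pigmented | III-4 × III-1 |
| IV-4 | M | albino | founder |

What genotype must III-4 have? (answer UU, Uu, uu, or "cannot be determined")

cannot be determined

III-4's phenotype allows UU or Uu, and no parent or child forces a single allele at both positions; consistent genotype assignments exist with III-4 as UU or Uu.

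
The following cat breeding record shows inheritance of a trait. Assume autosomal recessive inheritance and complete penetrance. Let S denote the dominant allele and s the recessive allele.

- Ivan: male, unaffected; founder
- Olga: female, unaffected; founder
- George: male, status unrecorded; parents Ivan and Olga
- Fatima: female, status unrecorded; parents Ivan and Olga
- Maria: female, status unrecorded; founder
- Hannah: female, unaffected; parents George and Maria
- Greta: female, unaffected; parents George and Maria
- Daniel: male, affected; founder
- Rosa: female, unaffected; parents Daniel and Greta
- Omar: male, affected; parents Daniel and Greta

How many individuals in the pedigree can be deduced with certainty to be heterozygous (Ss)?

2

Obligate heterozygotes: Greta is unaffected so carries S and passed s to Omar (ss), so Greta is Ss; Rosa is unaffected so carries S and received s from Daniel (ss), so Rosa is Ss.
Every other individual is either homozygous by phenotype or has at least one consistent homozygous assignment, so the count is 2.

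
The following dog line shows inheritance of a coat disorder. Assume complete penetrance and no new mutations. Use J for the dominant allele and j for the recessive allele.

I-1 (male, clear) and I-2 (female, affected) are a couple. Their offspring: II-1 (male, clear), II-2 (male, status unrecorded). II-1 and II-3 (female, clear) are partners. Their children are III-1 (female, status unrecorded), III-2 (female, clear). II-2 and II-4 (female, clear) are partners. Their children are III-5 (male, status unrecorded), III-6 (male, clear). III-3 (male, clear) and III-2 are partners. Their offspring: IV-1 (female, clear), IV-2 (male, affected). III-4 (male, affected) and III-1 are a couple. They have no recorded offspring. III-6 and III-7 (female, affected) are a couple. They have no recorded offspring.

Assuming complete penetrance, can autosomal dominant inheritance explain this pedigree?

No

Under autosomal dominant, IV-2 (affected, male) cannot arise from III-3 (clear) × III-2 (clear).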